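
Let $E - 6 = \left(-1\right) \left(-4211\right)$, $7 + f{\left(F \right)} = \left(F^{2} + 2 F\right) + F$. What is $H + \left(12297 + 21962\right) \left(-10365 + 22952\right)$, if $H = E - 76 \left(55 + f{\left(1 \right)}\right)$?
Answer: $431218298$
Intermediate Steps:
$f{\left(F \right)} = -7 + F^{2} + 3 F$ ($f{\left(F \right)} = -7 + \left(\left(F^{2} + 2 F\right) + F\right) = -7 + \left(F^{2} + 3 F\right) = -7 + F^{2} + 3 F$)
$E = 4217$ ($E = 6 - -4211 = 6 + 4211 = 4217$)
$H = 265$ ($H = 4217 - 76 \left(55 + \left(-7 + 1^{2} + 3 \cdot 1\right)\right) = 4217 - 76 \left(55 + \left(-7 + 1 + 3\right)\right) = 4217 - 76 \left(55 - 3\right) = 4217 - 76 \cdot 52 = 4217 - 3952 = 265$)
$H + \left(12297 + 21962\right) \left(-10365 + 22952\right) = 265 + \left(12297 + 21962\right) \left(-10365 + 22952\right) = 265 + 34259 \cdot 12587 = 265 + 431218033 = 431218298$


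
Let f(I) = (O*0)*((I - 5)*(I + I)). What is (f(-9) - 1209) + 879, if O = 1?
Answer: -330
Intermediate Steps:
f(I) = 0 (f(I) = (1*0)*((I - 5)*(I + I)) = 0*((-5 + I)*(2*I)) = 0*(2*I*(-5 + I)) = 0)
(f(-9) - 1209) + 879 = (0 - 1209) + 879 = -1209 + 879 = -330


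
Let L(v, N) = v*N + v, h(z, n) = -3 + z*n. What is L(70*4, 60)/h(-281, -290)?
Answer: 2440/11641 ≈ 0.20960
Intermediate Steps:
h(z, n) = -3 + n*z
L(v, N) = v + N*v (L(v, N) = N*v + v = v + N*v)
L(70*4, 60)/h(-281, -290) = ((70*4)*(1 + 60))/(-3 - 290*(-281)) = (280*61)/(-3 + 81490) = 17080/81487 = 17080*(1/81487) = 2440/11641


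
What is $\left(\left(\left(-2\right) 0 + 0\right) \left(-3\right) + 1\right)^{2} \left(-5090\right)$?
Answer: $-5090$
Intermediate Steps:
$\left(\left(\left(-2\right) 0 + 0\right) \left(-3\right) + 1\right)^{2} \left(-5090\right) = \left(\left(0 + 0\right) \left(-3\right) + 1\right)^{2} \left(-5090\right) = \left(0 \left(-3\right) + 1\right)^{2} \left(-5090\right) = \left(0 + 1\right)^{2} \left(-5090\right) = 1^{2} \left(-5090\right) = 1 \left(-5090\right) = -5090$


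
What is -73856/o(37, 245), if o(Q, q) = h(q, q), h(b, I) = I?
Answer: -73856/245 ≈ -301.45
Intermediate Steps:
o(Q, q) = q
-73856/o(37, 245) = -73856/245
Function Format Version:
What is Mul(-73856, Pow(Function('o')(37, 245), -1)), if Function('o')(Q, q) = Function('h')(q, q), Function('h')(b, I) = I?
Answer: Rational(-73856, 245) ≈ -301.45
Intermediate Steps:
Function('o')(Q, q) = q
Mul(-73856, Pow(Function('o')(37, 245), -1)) = Mul(-73856, Pow(245, -1)) = Mul(-73856, Rational(1, 245)) = Rational(-73856, 245)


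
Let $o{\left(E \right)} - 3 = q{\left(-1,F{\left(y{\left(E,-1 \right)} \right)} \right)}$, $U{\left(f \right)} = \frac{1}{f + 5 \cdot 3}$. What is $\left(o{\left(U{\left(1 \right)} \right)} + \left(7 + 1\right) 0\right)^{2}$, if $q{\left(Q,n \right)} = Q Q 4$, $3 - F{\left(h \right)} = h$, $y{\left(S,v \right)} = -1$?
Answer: $49$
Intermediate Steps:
$F{\left(h \right)} = 3 - h$
$U{\left(f \right)} = \frac{1}{15 + f}$ ($U{\left(f \right)} = \frac{1}{f + 15} = \frac{1}{15 + f}$)
$q{\left(Q,n \right)} = 4 Q^{2}$ ($q{\left(Q,n \right)} = Q^{2} \cdot 4 = 4 Q^{2}$)
$o{\left(E \right)} = 7$ ($o{\left(E \right)} = 3 + 4 \left(-1\right)^{2} = 3 + 4 \cdot 1 = 3 + 4 = 7$)
$\left(o{\left(U{\left(1 \right)} \right)} + \left(7 + 1\right) 0\right)^{2} = \left(7 + \left(7 + 1\right) 0\right)^{2} = \left(7 + 8 \cdot 0\right)^{2} = \left(7 + 0\right)^{2} = 7^{2} = 49$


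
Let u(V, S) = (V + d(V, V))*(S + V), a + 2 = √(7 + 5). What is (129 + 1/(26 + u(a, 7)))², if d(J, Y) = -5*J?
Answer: 303671179/18252 - 20122*√3/4563 ≈ 16630.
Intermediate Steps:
a = -2 + 2*√3 (a = -2 + √(7 + 5) = -2 + √12 = -2 + 2*√3 ≈ 1.4641)
u(V, S) = -4*V*(S + V) (u(V, S) = (V - 5*V)*(S + V) = (-4*V)*(S + V) = -4*V*(S + V))
(129 + 1/(26 + u(a, 7)))² = (129 + 1/(26 + 4*(-2 + 2*√3)*(-1*7 - (-2 + 2*√3))))² = (129 + 1/(26 + 4*(-2 + 2*√3)*(-7 + (2 - 2*√3))))² = (129 + 1/(26 + 4*(-2 + 2*√3)*(-5 - 2*√3)))² = (129 + 1/(26 + 4*(-5 - 2*√3)*(-2 + 2*√3)))²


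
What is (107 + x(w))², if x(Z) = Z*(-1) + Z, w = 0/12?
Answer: 11449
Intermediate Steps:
w = 0 (w = 0*(1/12) = 0)
x(Z) = 0 (x(Z) = -Z + Z = 0)
(107 + x(w))² = (107 + 0)² = 107² = 11449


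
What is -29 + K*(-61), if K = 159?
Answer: -9728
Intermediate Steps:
-29 + K*(-61) = -29 + 159*(-61) = -29 - 9699 = -9728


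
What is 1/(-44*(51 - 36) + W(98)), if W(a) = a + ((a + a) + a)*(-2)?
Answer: -1/1150 ≈ -0.00086956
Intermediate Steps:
W(a) = -5*a (W(a) = a + (2*a + a)*(-2) = a + (3*a)*(-2) = a - 6*a = -5*a)
1/(-44*(51 - 36) + W(98)) = 1/(-44*(51 - 36) - 5*98) = 1/(-44*15 - 490) = 1/(-660 - 490) = 1/(-1150) = -1/1150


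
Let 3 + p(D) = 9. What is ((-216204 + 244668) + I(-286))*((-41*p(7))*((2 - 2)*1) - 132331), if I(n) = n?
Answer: -3728822918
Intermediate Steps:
p(D) = 6 (p(D) = -3 + 9 = 6)
((-216204 + 244668) + I(-286))*((-41*p(7))*((2 - 2)*1) - 132331) = ((-216204 + 244668) - 286)*((-41*6)*((2 - 2)*1) - 132331) = (28464 - 286)*(-0 - 132331) = 28178*(-246*0 - 132331) = 28178*(0 - 132331) = 28178*(-132331) = -3728822918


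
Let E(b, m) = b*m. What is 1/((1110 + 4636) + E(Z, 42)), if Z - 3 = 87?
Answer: 1/9526 ≈ 0.00010498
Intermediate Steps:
Z = 90 (Z = 3 + 87 = 90)
1/((1110 + 4636) + E(Z, 42)) = 1/((1110 + 4636) + 90*42) = 1/(5746 + 3780) = 1/9526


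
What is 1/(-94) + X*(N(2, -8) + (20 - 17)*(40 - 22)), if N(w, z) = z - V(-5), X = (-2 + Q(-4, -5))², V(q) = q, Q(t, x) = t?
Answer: 172583/94 ≈ 1836.0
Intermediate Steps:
X = 36 (X = (-2 - 4)² = (-6)² = 36)
N(w, z) = 5 + z (N(w, z) = z - 1*(-5) = z + 5 = 5 + z)
1/(-94) + X*(N(2, -8) + (20 - 17)*(40 - 22)) = 1/(-94) + 36*((5 - 8) + (20 - 17)*(40 - 22)) = -1/94 + 36*(-3 + 3*18) = -1/94 + 36*(-3 + 54) = -1/94 + 36*51 = -1/94 + 1836 = 172583/94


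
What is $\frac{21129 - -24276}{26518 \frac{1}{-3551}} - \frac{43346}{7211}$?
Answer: $- \frac{1163801729933}{191221298} \approx -6086.1$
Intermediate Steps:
$\frac{21129 - -24276}{26518 \frac{1}{-3551}} - \frac{43346}{7211} = \frac{21129 + 24276}{26518 \left(- \frac{1}{3551}\right)} - \frac{43346}{7211} = \frac{45405}{- \frac{26518}{3551}} - \frac{43346}{7211} = 45405 \left(- \frac{3551}{26518}\right) - \frac{43346}{7211} = - \frac{161233155}{26518} - \frac{43346}{7211} = - \frac{1163801729933}{191221298}$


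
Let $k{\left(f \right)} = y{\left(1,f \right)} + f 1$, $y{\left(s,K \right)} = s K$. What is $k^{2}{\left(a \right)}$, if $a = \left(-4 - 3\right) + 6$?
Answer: $4$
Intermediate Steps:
$y{\left(s,K \right)} = K s$
$a = -1$ ($a = -7 + 6 = -1$)
$k{\left(f \right)} = 2 f$ ($k{\left(f \right)} = f 1 + f 1 = f + f = 2 f$)
$k^{2}{\left(a \right)} = \left(2 \left(-1\right)\right)^{2} = \left(-2\right)^{2} = 4$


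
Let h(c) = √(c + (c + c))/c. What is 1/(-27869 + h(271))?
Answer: -7552499/210480594628 - √813/210480594628 ≈ -3.5882e-5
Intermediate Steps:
h(c) = √3/√c (h(c) = √(c + 2*c)/c = √(3*c)/c = (√3*√c)/c = √3/√c)
1/(-27869 + h(271)) = 1/(-27869 + √3/√271) = 1/(-27869 + √3*(√271/271)) = 1/(-27869 + √813/271)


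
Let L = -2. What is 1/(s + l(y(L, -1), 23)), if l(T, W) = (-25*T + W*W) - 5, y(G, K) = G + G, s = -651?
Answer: -1/27 ≈ -0.037037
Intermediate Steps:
y(G, K) = 2*G
l(T, W) = -5 + W² - 25*T (l(T, W) = (-25*T + W²) - 5 = (W² - 25*T) - 5 = -5 + W² - 25*T)
1/(s + l(y(L, -1), 23)) = 1/(-651 + (-5 + 23² - 50*(-2))) = 1/(-651 + (-5 + 529 - 25*(-4))) = 1/(-651 + (-5 + 529 + 100)) = 1/(-651 + 624) = 1/(-27) = -1/27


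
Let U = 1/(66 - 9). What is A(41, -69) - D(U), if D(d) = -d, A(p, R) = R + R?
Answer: -7865/57 ≈ -137.98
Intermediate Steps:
A(p, R) = 2*R
U = 1/57 ≈ 0.017544
A(41, -69) - D(U) = 2*(-69) - (-1)/57 = -138 - 1*(-1/57) = -138 + 1/57 = -7865/57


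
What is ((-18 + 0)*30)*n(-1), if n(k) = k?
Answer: 540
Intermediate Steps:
((-18 + 0)*30)*n(-1) = ((-18 + 0)*30)*(-1) = -18*30*(-1) = -540*(-1) = 540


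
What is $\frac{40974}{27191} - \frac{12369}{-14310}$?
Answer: $\frac{307554473}{129701070} \approx 2.3713$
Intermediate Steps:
$\frac{40974}{27191} - \frac{12369}{-14310} = 40974 \cdot \frac{1}{27191} - - \frac{4123}{4770} = \frac{40974}{27191} + \frac{4123}{4770} = \frac{307554473}{129701070}$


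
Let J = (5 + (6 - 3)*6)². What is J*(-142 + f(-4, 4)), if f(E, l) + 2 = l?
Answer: -74060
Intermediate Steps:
f(E, l) = -2 + l
J = 529 (J = (5 + 3*6)² = (5 + 18)² = 23² = 529)
J*(-142 + f(-4, 4)) = 529*(-142 + (-2 + 4)) = 529*(-142 + 2) = 529*(-140) = -74060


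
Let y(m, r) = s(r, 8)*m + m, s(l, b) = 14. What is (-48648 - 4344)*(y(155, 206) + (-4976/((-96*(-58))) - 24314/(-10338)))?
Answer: -6160115358144/49967 ≈ -1.2328e+8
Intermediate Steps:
y(m, r) = 15*m (y(m, r) = 14*m + m = 15*m)
(-48648 - 4344)*(y(155, 206) + (-4976/((-96*(-58))) - 24314/(-10338))) = (-48648 - 4344)*(15*155 + (-4976/((-96*(-58))) - 24314/(-10338))) = -52992*(2325 + (-4976/5568 - 24314*(-1/10338))) = -52992*(2325 + (-4976*1/5568 + 12157/5169)) = -52992*(2325 + (-311/348 + 12157/5169)) = -52992*(2325 + 291453/199868) = -52992*464984553/199868 = -6160115358144/49967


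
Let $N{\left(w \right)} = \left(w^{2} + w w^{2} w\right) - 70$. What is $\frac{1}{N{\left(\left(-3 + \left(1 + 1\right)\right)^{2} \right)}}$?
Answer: $- \frac{1}{68} \approx -0.014706$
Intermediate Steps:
$N{\left(w \right)} = -70 + w^{2} + w^{4}$ ($N{\left(w \right)} = \left(w^{2} + w^{3} w\right) - 70 = \left(w^{2} + w^{4}\right) - 70 = -70 + w^{2} + w^{4}$)
$\frac{1}{N{\left(\left(-3 + \left(1 + 1\right)\right)^{2} \right)}} = \frac{1}{-70 + \left(\left(-3 + \left(1 + 1\right)\right)^{2}\right)^{2} + \left(\left(-3 + \left(1 + 1\right)\right)^{2}\right)^{4}} = \frac{1}{-70 + \left(\left(-3 + 2\right)^{2}\right)^{2} + \left(\left(-3 + 2\right)^{2}\right)^{4}} = \frac{1}{-70 + \left(\left(-1\right)^{2}\right)^{2} + \left(\left(-1\right)^{2}\right)^{4}} = \frac{1}{-70 + 1^{2} + 1^{4}} = \frac{1}{-70 + 1 + 1} = \frac{1}{-68} = - \frac{1}{68}$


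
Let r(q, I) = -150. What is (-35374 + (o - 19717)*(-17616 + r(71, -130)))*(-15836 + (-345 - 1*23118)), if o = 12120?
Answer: -5302729137472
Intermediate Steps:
(-35374 + (o - 19717)*(-17616 + r(71, -130)))*(-15836 + (-345 - 1*23118)) = (-35374 + (12120 - 19717)*(-17616 - 150))*(-15836 + (-345 - 1*23118)) = (-35374 - 7597*(-17766))*(-15836 + (-345 - 23118)) = (-35374 + 134968302)*(-15836 - 23463) = 134932928*(-39299) = -5302729137472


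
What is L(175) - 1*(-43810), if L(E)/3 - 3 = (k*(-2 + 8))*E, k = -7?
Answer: 21769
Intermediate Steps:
L(E) = 9 - 126*E (L(E) = 9 + 3*((-7*(-2 + 8))*E) = 9 + 3*((-7*6)*E) = 9 + 3*(-42*E) = 9 - 126*E)
L(175) - 1*(-43810) = (9 - 126*175) - 1*(-43810) = (9 - 22050) + 43810 = -22041 + 43810 = 21769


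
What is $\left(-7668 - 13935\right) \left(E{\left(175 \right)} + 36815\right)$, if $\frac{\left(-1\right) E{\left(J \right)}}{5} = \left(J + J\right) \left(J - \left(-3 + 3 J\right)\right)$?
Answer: $-13913736195$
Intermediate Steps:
$E{\left(J \right)} = - 10 J \left(3 - 2 J\right)$ ($E{\left(J \right)} = - 5 \left(J + J\right) \left(J - \left(-3 + 3 J\right)\right) = - 5 \cdot 2 J \left(3 - 2 J\right) = - 10 J \left(3 - 2 J\right)$)
$\left(-7668 - 13935\right) \left(E{\left(175 \right)} + 36815\right) = \left(-7668 - 13935\right) \left(10 \cdot 175 \left(-3 + 2 \cdot 175\right) + 36815\right) = \left(-7668 - 13935\right) \left(10 \cdot 175 \left(-3 + 350\right) + 36815\right) = - 21603 \left(10 \cdot 175 \cdot 347 + 36815\right) = - 21603 \left(607250 + 36815\right) = \left(-21603\right) 644065 = -13913736195$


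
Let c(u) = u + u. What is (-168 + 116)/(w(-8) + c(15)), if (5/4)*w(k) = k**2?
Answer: -130/203 ≈ -0.64039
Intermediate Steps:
w(k) = 4*k**2/5
c(u) = 2*u
(-168 + 116)/(w(-8) + c(15)) = (-168 + 116)/((4/5)*(-8)**2 + 2*15) = -52/((4/5)*64 + 30) = -52/(256/5 + 30) = -52/406/5 = -52*5/406 = -130/203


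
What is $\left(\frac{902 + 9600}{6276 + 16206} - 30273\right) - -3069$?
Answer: $- \frac{305794913}{11241} \approx -27204.0$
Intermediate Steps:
$\left(\frac{902 + 9600}{6276 + 16206} - 30273\right) - -3069 = \left(\frac{10502}{22482} - 30273\right) + \left(3105 - 36\right) = \left(10502 \cdot \frac{1}{22482} - 30273\right) + 3069 = \left(\frac{5251}{11241} - 30273\right) + 3069 = - \frac{340293542}{11241} + 3069 = - \frac{305794913}{11241}$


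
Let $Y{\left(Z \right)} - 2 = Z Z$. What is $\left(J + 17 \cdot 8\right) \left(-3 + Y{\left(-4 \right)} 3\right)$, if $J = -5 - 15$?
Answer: $5916$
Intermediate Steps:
$Y{\left(Z \right)} = 2 + Z^{2}$ ($Y{\left(Z \right)} = 2 + Z Z = 2 + Z^{2}$)
$J = -20$
$\left(J + 17 \cdot 8\right) \left(-3 + Y{\left(-4 \right)} 3\right) = \left(-20 + 17 \cdot 8\right) \left(-3 + \left(2 + \left(-4\right)^{2}\right) 3\right) = \left(-20 + 136\right) \left(-3 + \left(2 + 16\right) 3\right) = 116 \left(-3 + 18 \cdot 3\right) = 116 \left(-3 + 54\right) = 116 \cdot 51 = 5916$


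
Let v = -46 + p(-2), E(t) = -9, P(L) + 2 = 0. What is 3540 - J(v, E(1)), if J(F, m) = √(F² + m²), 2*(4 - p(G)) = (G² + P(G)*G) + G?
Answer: 3540 - 9*√26 ≈ 3494.1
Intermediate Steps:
P(L) = -2 (P(L) = -2 + 0 = -2)
p(G) = 4 + G/2 - G²/2 (p(G) = 4 - ((G² - 2*G) + G)/2 = 4 - (G² - G)/2 = 4 + (G/2 - G²/2) = 4 + G/2 - G²/2)
v = -45 (v = -46 + (4 + (½)*(-2) - ½*(-2)²) = -46 + (4 - 1 - ½*4) = -46 + (4 - 1 - 2) = -46 + 1 = -45)
3540 - J(v, E(1)) = 3540 - √((-45)² + (-9)²) = 3540 - √(2025 + 81) = 3540 - √2106 = 3540 - 9*√26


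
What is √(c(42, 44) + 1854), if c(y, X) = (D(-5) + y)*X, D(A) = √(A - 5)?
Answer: √(3702 + 44*I*√10) ≈ 60.855 + 1.1432*I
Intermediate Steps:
D(A) = √(-5 + A)
c(y, X) = X*(y + I*√10) (c(y, X) = (√(-5 - 5) + y)*X = (√(-10) + y)*X = (I*√10 + y)*X = (y + I*√10)*X = X*(y + I*√10))
√(c(42, 44) + 1854) = √(44*(42 + I*√10) + 1854) = √((1848 + 44*I*√10) + 1854) = √(3702 + 44*I*√10)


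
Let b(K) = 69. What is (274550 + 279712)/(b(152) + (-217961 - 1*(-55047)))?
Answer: -554262/162845 ≈ -3.4036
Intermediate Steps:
(274550 + 279712)/(b(152) + (-217961 - 1*(-55047))) = (274550 + 279712)/(69 + (-217961 - 1*(-55047))) = 554262/(69 + (-217961 + 55047)) = 554262/(69 - 162914) = 554262/(-162845) = 554262*(-1/162845) = -554262/162845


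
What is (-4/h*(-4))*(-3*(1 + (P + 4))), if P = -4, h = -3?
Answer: 16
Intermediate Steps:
(-4/h*(-4))*(-3*(1 + (P + 4))) = (-4/(-3)*(-4))*(-3*(1 + (-4 + 4))) = (-4*(-⅓)*(-4))*(-3*(1 + 0)) = ((4/3)*(-4))*(-3*1) = -16/3*(-3) = 16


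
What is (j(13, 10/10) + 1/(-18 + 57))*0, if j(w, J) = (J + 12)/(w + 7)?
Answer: 0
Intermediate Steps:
j(w, J) = (12 + J)/(7 + w)
(j(13, 10/10) + 1/(-18 + 57))*0 = ((12 + 10/10)/(7 + 13) + 1/(-18 + 57))*0 = ((12 + 10*(⅒))/20 + 1/39)*0 = ((12 + 1)/20 + 1/39)*0 = ((1/20)*13 + 1/39)*0 = (13/20 + 1/39)*0 = (527/780)*0 = 0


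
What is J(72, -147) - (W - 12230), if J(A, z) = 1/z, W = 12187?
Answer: 6320/147 ≈ 42.993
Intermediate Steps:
J(72, -147) - (W - 12230) = 1/(-147) - (12187 - 12230) = -1/147 - 1*(-43) = -1/147 + 43 = 6320/147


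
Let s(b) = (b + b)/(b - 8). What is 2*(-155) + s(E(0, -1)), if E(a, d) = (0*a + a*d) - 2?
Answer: -1548/5 ≈ -309.60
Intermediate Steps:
E(a, d) = -2 + a*d (E(a, d) = (0 + a*d) - 2 = a*d - 2 = -2 + a*d)
s(b) = 2*b/(-8 + b) (s(b) = (2*b)/(-8 + b) = 2*b/(-8 + b))
2*(-155) + s(E(0, -1)) = 2*(-155) + 2*(-2 + 0*(-1))/(-8 + (-2 + 0*(-1))) = -310 + 2*(-2 + 0)/(-8 + (-2 + 0)) = -310 + 2*(-2)/(-8 - 2) = -310 + 2*(-2)/(-10) = -310 + 2*(-2)*(-1/10) = -310 + 2/5 = -1548/5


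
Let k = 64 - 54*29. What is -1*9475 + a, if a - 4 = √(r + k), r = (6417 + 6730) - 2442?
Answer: -9471 + √9203 ≈ -9375.1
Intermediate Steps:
r = 10705 (r = 13147 - 2442 = 10705)
k = -1502 (k = 64 - 1566 = -1502)
a = 4 + √9203 (a = 4 + √(10705 - 1502) = 4 + √9203 ≈ 99.932)
-1*9475 + a = -1*9475 + (4 + √9203) = -9475 + (4 + √9203) = -9471 + √9203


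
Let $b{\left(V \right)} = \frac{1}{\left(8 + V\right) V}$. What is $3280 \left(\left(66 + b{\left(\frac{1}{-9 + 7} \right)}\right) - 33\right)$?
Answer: $\frac{322096}{3} \approx 1.0737 \cdot 10^{5}$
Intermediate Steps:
$b{\left(V \right)} = \frac{1}{V \left(8 + V\right)}$
$3280 \left(\left(66 + b{\left(\frac{1}{-9 + 7} \right)}\right) - 33\right) = 3280 \left(\left(66 + \frac{1}{\frac{1}{-9 + 7} \left(8 + \frac{1}{-9 + 7}\right)}\right) - 33\right) = 3280 \left(\left(66 + \frac{1}{\frac{1}{-2} \left(8 + \frac{1}{-2}\right)}\right) - 33\right) = 3280 \left(\left(66 + \frac{1}{\left(- \frac{1}{2}\right) \left(8 - \frac{1}{2}\right)}\right) - 33\right) = 3280 \left(\left(66 - \frac{2}{\frac{15}{2}}\right) - 33\right) = 3280 \left(\left(66 - \frac{4}{15}\right) - 33\right) = 3280 \left(\frac{986}{15} - 33\right) = 3280 \cdot \frac{491}{15} = \frac{322096}{3}$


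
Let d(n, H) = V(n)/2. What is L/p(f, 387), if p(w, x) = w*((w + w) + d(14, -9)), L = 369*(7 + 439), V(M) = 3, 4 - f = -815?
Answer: 36572/298389 ≈ 0.12256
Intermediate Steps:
f = 819 (f = 4 - 1*(-815) = 4 + 815 = 819)
d(n, H) = 3/2
L = 164574 (L = 369*446 = 164574)
p(w, x) = w*(3/2 + 2*w) (p(w, x) = w*((w + w) + 3/2) = w*(2*w + 3/2) = w*(3/2 + 2*w))
L/p(f, 387) = 164574/(((½)*819*(3 + 4*819))) = 164574/(((½)*819*(3 + 3276))) = 164574/(((½)*819*3279)) = 164574/(2685501/2) = 164574*(2/2685501) = 36572/298389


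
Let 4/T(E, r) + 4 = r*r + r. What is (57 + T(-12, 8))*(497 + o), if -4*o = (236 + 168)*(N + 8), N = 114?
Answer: -11470250/17 ≈ -6.7472e+5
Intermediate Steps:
o = -12322 (o = -(236 + 168)*(114 + 8)/4 = -101*122 = -¼*49288 = -12322)
T(E, r) = 4/(-4 + r + r²) (T(E, r) = 4/(-4 + (r*r + r)) = 4/(-4 + (r² + r)) = 4/(-4 + (r + r²)) = 4/(-4 + r + r²))
(57 + T(-12, 8))*(497 + o) = (57 + 4/(-4 + 8 + 8²))*(497 - 12322) = (57 + 4/(-4 + 8 + 64))*(-11825) = (57 + 4/68)*(-11825) = (57 + 4*(1/68))*(-11825) = (57 + 1/17)*(-11825) = (970/17)*(-11825) = -11470250/17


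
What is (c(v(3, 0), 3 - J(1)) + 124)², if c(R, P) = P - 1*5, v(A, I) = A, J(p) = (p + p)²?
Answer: 13924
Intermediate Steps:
J(p) = 4*p² (J(p) = (2*p)² = 4*p²)
c(R, P) = -5 + P (c(R, P) = P - 5 = -5 + P)
(c(v(3, 0), 3 - J(1)) + 124)² = ((-5 + (3 - 4*1²)) + 124)² = ((-5 + (3 - 4)) + 124)² = ((-5 - 1) + 124)² = (-6 + 124)² = 118² = 13924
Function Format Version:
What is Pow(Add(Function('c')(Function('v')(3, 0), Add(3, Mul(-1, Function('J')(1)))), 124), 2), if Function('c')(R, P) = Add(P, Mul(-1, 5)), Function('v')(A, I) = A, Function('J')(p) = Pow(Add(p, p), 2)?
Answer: 13924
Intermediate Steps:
Function('J')(p) = Mul(4, Pow(p, 2)) (Function('J')(p) = Pow(Mul(2, p), 2) = Mul(4, Pow(p, 2)))
Function('c')(R, P) = Add(-5, P) (Function('c')(R, P) = Add(P, -5) = Add(-5, P))
Pow(Add(Function('c')(Function('v')(3, 0), Add(3, Mul(-1, Function('J')(1)))), 124), 2) = Pow(Add(Add(-5, Add(3, Mul(-1, Mul(4, Pow(1, 2))))), 124), 2) = Pow(Add(Add(-5, Add(3, Mul(-1, Mul(4, 1)))), 124), 2) = Pow(Add(Add(-5, Add(3, Mul(-1, 4))), 124), 2) = Pow(Add(Add(-5, Add(3, -4)), 124), 2) = Pow(Add(Add(-5, -1), 124), 2) = Pow(Add(-6, 124), 2) = Pow(118, 2) = 13924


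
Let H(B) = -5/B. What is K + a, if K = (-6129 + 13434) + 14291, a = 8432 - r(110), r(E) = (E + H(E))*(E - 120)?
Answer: 342403/11 ≈ 31128.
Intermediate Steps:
r(E) = (-120 + E)*(E - 5/E) (r(E) = (E - 5/E)*(E - 120) = (E - 5/E)*(-120 + E) = (-120 + E)*(E - 5/E))
a = 104847/11 (a = 8432 - (-5 + 110**2 - 120*110 + 600/110) = 8432 - (-5 + 12100 - 13200 + 600*(1/110)) = 8432 - (-5 + 12100 - 13200 + 60/11) = 8432 - 1*(-12095/11) = 8432 + 12095/11 = 104847/11 ≈ 9531.5)
K = 21596 (K = 7305 + 14291 = 21596)
K + a = 21596 + 104847/11 = 342403/11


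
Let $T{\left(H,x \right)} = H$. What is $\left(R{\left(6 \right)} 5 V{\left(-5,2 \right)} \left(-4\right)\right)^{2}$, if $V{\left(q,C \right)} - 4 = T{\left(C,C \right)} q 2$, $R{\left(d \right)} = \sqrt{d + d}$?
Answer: $1228800$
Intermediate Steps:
$R{\left(d \right)} = \sqrt{2} \sqrt{d}$ ($R{\left(d \right)} = \sqrt{2 d} = \sqrt{2} \sqrt{d}$)
$V{\left(q,C \right)} = 4 + 2 C q$ ($V{\left(q,C \right)} = 4 + C q 2 = 4 + 2 C q$)
$\left(R{\left(6 \right)} 5 V{\left(-5,2 \right)} \left(-4\right)\right)^{2} = \left(\sqrt{2} \sqrt{6} \cdot 5 \left(4 + 2 \cdot 2 \left(-5\right)\right) \left(-4\right)\right)^{2} = \left(2 \sqrt{3} \cdot 5 \left(4 - 20\right) \left(-4\right)\right)^{2} = \left(10 \sqrt{3} \left(-16\right) \left(-4\right)\right)^{2} = \left(- 160 \sqrt{3} \left(-4\right)\right)^{2} = \left(640 \sqrt{3}\right)^{2} = 1228800$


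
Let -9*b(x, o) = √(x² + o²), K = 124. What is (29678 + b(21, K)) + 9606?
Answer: 39284 - √15817/9 ≈ 39270.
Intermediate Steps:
b(x, o) = -√(o² + x²)/9 (b(x, o) = -√(x² + o²)/9 = -√(o² + x²)/9)
(29678 + b(21, K)) + 9606 = (29678 - √(124² + 21²)/9) + 9606 = (29678 - √(15376 + 441)/9) + 9606 = (29678 - √15817/9) + 9606 = 39284 - √15817/9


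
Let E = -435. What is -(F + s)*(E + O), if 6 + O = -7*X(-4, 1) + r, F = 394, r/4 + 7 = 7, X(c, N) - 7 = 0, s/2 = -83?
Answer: 111720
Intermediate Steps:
s = -166 (s = 2*(-83) = -166)
X(c, N) = 7 (X(c, N) = 7 + 0 = 7)
r = 0 (r = -28 + 4*7 = -28 + 28 = 0)
O = -55 (O = -6 + (-7*7 + 0) = -6 + (-49 + 0) = -6 - 49 = -55)
-(F + s)*(E + O) = -(394 - 166)*(-435 - 55) = -228*(-490) = -1*(-111720) = 111720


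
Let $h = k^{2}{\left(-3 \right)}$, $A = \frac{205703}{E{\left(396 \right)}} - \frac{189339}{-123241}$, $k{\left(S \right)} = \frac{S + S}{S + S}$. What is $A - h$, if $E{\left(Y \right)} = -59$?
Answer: $- \frac{25347143641}{7271219} \approx -3486.0$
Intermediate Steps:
$k{\left(S \right)} = 1$ ($k{\left(S \right)} = \frac{2 S}{2 S} = 2 S \frac{1}{2 S} = 1$)
$A = - \frac{25339872422}{7271219}$ ($A = \frac{205703}{-59} - \frac{189339}{-123241} = 205703 \left(- \frac{1}{59}\right) - - \frac{189339}{123241} = - \frac{205703}{59} + \frac{189339}{123241} = - \frac{25339872422}{7271219} \approx -3485.0$)
$h = 1$ ($h = 1^{2} = 1$)
$A - h = - \frac{25339872422}{7271219} - 1 = - \frac{25347143641}{7271219}$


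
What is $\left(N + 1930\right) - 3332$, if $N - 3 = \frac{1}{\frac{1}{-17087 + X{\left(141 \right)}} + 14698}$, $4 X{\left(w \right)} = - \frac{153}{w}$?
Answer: $- \frac{66055121886895}{47215957898} \approx -1399.0$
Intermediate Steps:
$X{\left(w \right)} = - \frac{153}{4 w}$ ($X{\left(w \right)} = \frac{\left(-153\right) \frac{1}{w}}{4} = - \frac{153}{4 w}$)
$N = \frac{141651086101}{47215957898}$ ($N = 3 + \frac{1}{\frac{1}{-17087 - \frac{153}{4 \cdot 141}} + 14698} = 3 + \frac{1}{\frac{1}{-17087 - \frac{51}{188}} + 14698} = 3 + \frac{1}{\frac{1}{- \frac{3212407}{188}} + 14698} = 3 + \frac{1}{- \frac{188}{3212407} + 14698} = 3 + \frac{1}{\frac{47215957898}{3212407}} = 3 + \frac{3212407}{47215957898} = \frac{141651086101}{47215957898} \approx 3.0001$)
$\left(N + 1930\right) - 3332 = \left(\frac{141651086101}{47215957898} + 1930\right) - 3332 = \frac{91268449829241}{47215957898} - 3332 = - \frac{66055121886895}{47215957898}$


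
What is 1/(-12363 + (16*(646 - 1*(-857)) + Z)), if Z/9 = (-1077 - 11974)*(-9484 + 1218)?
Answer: 1/970927779 ≈ 1.0299e-9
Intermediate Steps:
Z = 970916094 (Z = 9*((-1077 - 11974)*(-9484 + 1218)) = 9*(-13051*(-8266)) = 9*107879566 = 970916094)
1/(-12363 + (16*(646 - 1*(-857)) + Z)) = 1/(-12363 + (16*(646 - 1*(-857)) + 970916094)) = 1/(-12363 + (16*(646 + 857) + 970916094)) = 1/(-12363 + (16*1503 + 970916094)) = 1/(-12363 + (24048 + 970916094)) = 1/(-12363 + 970940142) = 1/970927779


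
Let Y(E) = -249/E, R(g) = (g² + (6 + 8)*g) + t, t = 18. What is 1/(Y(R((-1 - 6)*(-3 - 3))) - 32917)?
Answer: -790/26004513 ≈ -3.0379e-5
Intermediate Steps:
R(g) = 18 + g² + 14*g (R(g) = (g² + (6 + 8)*g) + 18 = (g² + 14*g) + 18 = 18 + g² + 14*g)
1/(Y(R((-1 - 6)*(-3 - 3))) - 32917) = 1/(-249/(18 + ((-1 - 6)*(-3 - 3))² + 14*((-1 - 6)*(-3 - 3))) - 32917) = 1/(-249/(18 + (-7*(-6))² + 14*(-7*(-6))) - 32917) = 1/(-249/(18 + 42² + 14*42) - 32917) = 1/(-249/(18 + 1764 + 588) - 32917) = 1/(-249/2370 - 32917) = 1/(-249*1/2370 - 32917) = 1/(-83/790 - 32917) = 1/(-26004513/790) = -790/26004513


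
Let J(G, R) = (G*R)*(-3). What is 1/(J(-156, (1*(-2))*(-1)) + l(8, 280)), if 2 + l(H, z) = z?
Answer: 1/1214 ≈ 0.00082372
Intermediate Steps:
l(H, z) = -2 + z
J(G, R) = -3*G*R
1/(J(-156, (1*(-2))*(-1)) + l(8, 280)) = 1/(-3*(-156)*(1*(-2))*(-1) + (-2 + 280)) = 1/(-3*(-156)*(-2*(-1)) + 278) = 1/(-3*(-156)*2 + 278) = 1/(936 + 278) = 1/1214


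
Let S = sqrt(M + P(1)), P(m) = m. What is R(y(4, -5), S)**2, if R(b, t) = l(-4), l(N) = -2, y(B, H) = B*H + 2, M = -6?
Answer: 4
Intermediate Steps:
y(B, H) = 2 + B*H
S = I*sqrt(5) (S = sqrt(-6 + 1) = sqrt(-5) = I*sqrt(5) ≈ 2.2361*I)
R(b, t) = -2
R(y(4, -5), S)**2 = (-2)**2 = 4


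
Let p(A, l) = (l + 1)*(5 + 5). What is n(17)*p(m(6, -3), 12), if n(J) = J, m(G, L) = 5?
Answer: 2210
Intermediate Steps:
p(A, l) = 10 + 10*l (p(A, l) = (1 + l)*10 = 10 + 10*l)
n(17)*p(m(6, -3), 12) = 17*(10 + 10*12) = 17*(10 + 120) = 17*130 = 2210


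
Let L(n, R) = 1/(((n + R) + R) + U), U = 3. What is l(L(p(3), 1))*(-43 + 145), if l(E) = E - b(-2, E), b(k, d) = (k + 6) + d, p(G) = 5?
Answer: -408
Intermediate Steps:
b(k, d) = 6 + d + k (b(k, d) = (6 + k) + d = 6 + d + k)
L(n, R) = 1/(3 + n + 2*R) (L(n, R) = 1/(((n + R) + R) + 3) = 1/(((R + n) + R) + 3) = 1/((n + 2*R) + 3) = 1/(3 + n + 2*R))
l(E) = -4 (l(E) = E - (6 + E - 2) = E - (4 + E) = E + (-4 - E) = -4)
l(L(p(3), 1))*(-43 + 145) = -4*(-43 + 145) = -4*102 = -408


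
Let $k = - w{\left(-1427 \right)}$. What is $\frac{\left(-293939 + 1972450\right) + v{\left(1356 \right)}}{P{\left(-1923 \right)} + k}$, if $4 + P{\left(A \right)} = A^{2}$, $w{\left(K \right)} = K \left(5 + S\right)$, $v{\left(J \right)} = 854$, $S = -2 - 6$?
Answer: $\frac{1679365}{3693644} \approx 0.45466$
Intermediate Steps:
$S = -8$
$w{\left(K \right)} = - 3 K$ ($w{\left(K \right)} = K \left(5 - 8\right) = K \left(-3\right) = - 3 K$)
$P{\left(A \right)} = -4 + A^{2}$
$k = -4281$ ($k = - \left(-3\right) \left(-1427\right) = \left(-1\right) 4281 = -4281$)
$\frac{\left(-293939 + 1972450\right) + v{\left(1356 \right)}}{P{\left(-1923 \right)} + k} = \frac{\left(-293939 + 1972450\right) + 854}{\left(-4 + \left(-1923\right)^{2}\right) - 4281} = \frac{1678511 + 854}{\left(-4 + 3697929\right) - 4281} = \frac{1679365}{3697925 - 4281} = \frac{1679365}{3693644}$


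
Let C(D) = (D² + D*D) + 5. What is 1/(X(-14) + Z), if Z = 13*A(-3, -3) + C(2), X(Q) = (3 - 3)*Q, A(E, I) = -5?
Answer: -1/52 ≈ -0.019231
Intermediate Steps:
C(D) = 5 + 2*D² (C(D) = (D² + D²) + 5 = 2*D² + 5 = 5 + 2*D²)
X(Q) = 0 (X(Q) = 0*Q = 0)
Z = -52 (Z = 13*(-5) + (5 + 2*2²) = -65 + (5 + 2*4) = -65 + (5 + 8) = -65 + 13 = -52)
1/(X(-14) + Z) = 1/(0 - 52) = 1/(-52) = -1/52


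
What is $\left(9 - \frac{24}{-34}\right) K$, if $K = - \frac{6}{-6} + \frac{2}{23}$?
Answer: $\frac{4125}{391} \approx 10.55$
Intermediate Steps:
$K = \frac{25}{23}$ ($K = \left(-6\right) \left(- \frac{1}{6}\right) + 2 \cdot \frac{1}{23} = 1 + \frac{2}{23} = \frac{25}{23} \approx 1.087$)
$\left(9 - \frac{24}{-34}\right) K = \left(9 - \frac{24}{-34}\right) \frac{25}{23} = \left(9 - - \frac{12}{17}\right) \frac{25}{23} = \left(9 + \frac{12}{17}\right) \frac{25}{23} = \frac{165}{17} \cdot \frac{25}{23} = \frac{4125}{391}$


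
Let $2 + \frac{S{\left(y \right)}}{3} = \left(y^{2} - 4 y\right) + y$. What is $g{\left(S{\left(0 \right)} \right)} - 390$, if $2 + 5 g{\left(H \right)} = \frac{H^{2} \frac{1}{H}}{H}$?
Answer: $- \frac{1951}{5} \approx -390.2$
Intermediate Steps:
$S{\left(y \right)} = -6 - 9 y + 3 y^{2}$ ($S{\left(y \right)} = -6 + 3 \left(\left(y^{2} - 4 y\right) + y\right) = -6 + 3 \left(y^{2} - 3 y\right) = -6 + \left(- 9 y + 3 y^{2}\right) = -6 - 9 y + 3 y^{2}$)
$g{\left(H \right)} = - \frac{1}{5}$ ($g{\left(H \right)} = - \frac{2}{5} + \frac{\frac{H^{2}}{H} \frac{1}{H}}{5} = - \frac{2}{5} + \frac{H \frac{1}{H}}{5} = - \frac{2}{5} + \frac{1}{5} \cdot 1 = - \frac{2}{5} + \frac{1}{5} = - \frac{1}{5}$)
$g{\left(S{\left(0 \right)} \right)} - 390 = - \frac{1}{5} - 390 = - \frac{1951}{5}$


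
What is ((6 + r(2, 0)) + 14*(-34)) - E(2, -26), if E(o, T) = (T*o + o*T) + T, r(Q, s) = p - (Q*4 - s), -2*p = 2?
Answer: -349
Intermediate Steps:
p = -1 (p = -½*2 = -1)
r(Q, s) = -1 + s - 4*Q (r(Q, s) = -1 - (Q*4 - s) = -1 - (4*Q - s) = -1 - (-s + 4*Q) = -1 + (s - 4*Q) = -1 + s - 4*Q)
E(o, T) = T + 2*T*o (E(o, T) = (T*o + T*o) + T = 2*T*o + T = T + 2*T*o)
((6 + r(2, 0)) + 14*(-34)) - E(2, -26) = ((6 + (-1 + 0 - 4*2)) + 14*(-34)) - (-26)*(1 + 2*2) = ((6 + (-1 + 0 - 8)) - 476) - (-26)*(1 + 4) = ((6 - 9) - 476) - (-26)*5 = (-3 - 476) - 1*(-130) = -479 + 130 = -349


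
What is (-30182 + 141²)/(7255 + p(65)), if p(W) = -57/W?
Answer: -669565/471518 ≈ -1.4200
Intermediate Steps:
(-30182 + 141²)/(7255 + p(65)) = (-30182 + 141²)/(7255 - 57/65) = (-30182 + 19881)/(7255 - 57*1/65) = -10301/(7255 - 57/65) = -10301/471518/65 = -10301*65/471518 = -669565/471518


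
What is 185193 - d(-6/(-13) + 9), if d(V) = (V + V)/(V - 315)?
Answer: 122597807/662 ≈ 1.8519e+5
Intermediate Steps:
d(V) = 2*V/(-315 + V) (d(V) = (2*V)/(-315 + V) = 2*V/(-315 + V))
185193 - d(-6/(-13) + 9) = 185193 - 2*(-6/(-13) + 9)/(-315 + (-6/(-13) + 9)) = 185193 - 2*(-1/13*(-6) + 9)/(-315 + (-1/13*(-6) + 9)) = 185193 - 2*(6/13 + 9)/(-315 + (6/13 + 9)) = 185193 - 2*123/(13*(-315 + 123/13)) = 185193 - 2*123/(13*(-3972/13)) = 185193 - 2*123*(-13)/(13*3972) = 185193 - 1*(-41/662) = 185193 + 41/662 = 122597807/662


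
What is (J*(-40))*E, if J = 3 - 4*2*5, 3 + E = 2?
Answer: -1480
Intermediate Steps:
E = -1 (E = -3 + 2 = -1)
J = -37 (J = 3 - 8*5 = 3 - 40 = -37)
(J*(-40))*E = -37*(-40)*(-1) = 1480*(-1) = -1480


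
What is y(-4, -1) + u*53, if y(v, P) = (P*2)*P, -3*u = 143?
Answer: -7573/3 ≈ -2524.3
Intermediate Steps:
u = -143/3 (u = -1/3*143 = -143/3 ≈ -47.667)
y(v, P) = 2*P**2 (y(v, P) = (2*P)*P = 2*P**2)
y(-4, -1) + u*53 = 2*(-1)**2 - 143/3*53 = 2*1 - 7579/3 = 2 - 7579/3 = -7573/3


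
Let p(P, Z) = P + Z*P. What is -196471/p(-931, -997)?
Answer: -196471/927276 ≈ -0.21188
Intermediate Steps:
p(P, Z) = P + P*Z
-196471/p(-931, -997) = -196471*(-1/(931*(1 - 997))) = -196471/((-931*(-996))) = -196471/927276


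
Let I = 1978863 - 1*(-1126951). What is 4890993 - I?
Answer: 1785179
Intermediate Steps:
I = 3105814 (I = 1978863 + 1126951 = 3105814)
4890993 - I = 4890993 - 1*3105814 = 4890993 - 3105814 = 1785179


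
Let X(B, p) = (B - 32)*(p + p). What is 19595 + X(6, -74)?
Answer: 23443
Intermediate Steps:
X(B, p) = 2*p*(-32 + B) (X(B, p) = (-32 + B)*(2*p) = 2*p*(-32 + B))
19595 + X(6, -74) = 19595 + 2*(-74)*(-32 + 6) = 19595 + 2*(-74)*(-26) = 19595 + 3848 = 23443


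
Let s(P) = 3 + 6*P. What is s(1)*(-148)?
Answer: -1332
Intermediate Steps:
s(1)*(-148) = (3 + 6*1)*(-148) = (3 + 6)*(-148) = 9*(-148) = -1332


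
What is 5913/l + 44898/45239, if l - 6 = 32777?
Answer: 1739389341/1483070137 ≈ 1.1728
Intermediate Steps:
l = 32783 (l = 6 + 32777 = 32783)
5913/l + 44898/45239 = 5913/32783 + 44898/45239 = 1739389341/1483070137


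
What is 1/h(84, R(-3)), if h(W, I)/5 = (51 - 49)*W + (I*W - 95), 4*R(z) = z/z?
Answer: 1/470 ≈ 0.0021277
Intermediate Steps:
R(z) = ¼ (R(z) = (z/z)/4 = (¼)*1 = ¼)
h(W, I) = -475 + 10*W + 5*I*W (h(W, I) = 5*((51 - 49)*W + (I*W - 95)) = 5*(2*W + (-95 + I*W)) = 5*(-95 + 2*W + I*W) = -475 + 10*W + 5*I*W)
1/h(84, R(-3)) = 1/(-475 + 10*84 + 5*(¼)*84) = 1/(-475 + 840 + 105) = 1/470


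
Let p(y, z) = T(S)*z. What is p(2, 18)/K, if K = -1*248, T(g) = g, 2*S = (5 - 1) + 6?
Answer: -45/124 ≈ -0.36290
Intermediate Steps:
S = 5 (S = ((5 - 1) + 6)/2 = (4 + 6)/2 = (½)*10 = 5)
K = -248
p(y, z) = 5*z
p(2, 18)/K = (5*18)/(-248) = 90*(-1/248) = -45/124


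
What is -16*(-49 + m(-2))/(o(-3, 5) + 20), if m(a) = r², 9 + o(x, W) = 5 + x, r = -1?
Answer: 768/13 ≈ 59.077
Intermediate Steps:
o(x, W) = -4 + x (o(x, W) = -9 + (5 + x) = -4 + x)
m(a) = 1 (m(a) = (-1)² = 1)
-16*(-49 + m(-2))/(o(-3, 5) + 20) = -16*(-49 + 1)/((-4 - 3) + 20) = -(-768)/(-7 + 20) = -(-768)/13 = -16*(-48/13) = 768/13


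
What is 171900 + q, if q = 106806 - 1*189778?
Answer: 88928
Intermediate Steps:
q = -82972 (q = 106806 - 189778 = -82972)
171900 + q = 171900 - 82972 = 88928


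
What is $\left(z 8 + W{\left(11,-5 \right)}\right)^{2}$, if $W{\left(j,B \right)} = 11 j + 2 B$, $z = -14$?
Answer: $1$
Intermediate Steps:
$W{\left(j,B \right)} = 2 B + 11 j$
$\left(z 8 + W{\left(11,-5 \right)}\right)^{2} = \left(\left(-14\right) 8 + \left(2 \left(-5\right) + 11 \cdot 11\right)\right)^{2} = \left(-112 + \left(-10 + 121\right)\right)^{2} = \left(-112 + 111\right)^{2} = \left(-1\right)^{2} = 1$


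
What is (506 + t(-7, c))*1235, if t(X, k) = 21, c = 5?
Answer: 650845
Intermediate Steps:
(506 + t(-7, c))*1235 = (506 + 21)*1235 = 527*1235 = 650845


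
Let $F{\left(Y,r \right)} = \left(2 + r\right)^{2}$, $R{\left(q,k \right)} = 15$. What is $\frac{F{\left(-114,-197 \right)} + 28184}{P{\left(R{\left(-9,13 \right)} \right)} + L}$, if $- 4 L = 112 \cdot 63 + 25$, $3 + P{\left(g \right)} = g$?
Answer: $- \frac{20372}{541} \approx -37.656$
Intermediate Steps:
$P{\left(g \right)} = -3 + g$
$L = - \frac{7081}{4}$ ($L = - \frac{112 \cdot 63 + 25}{4} = - \frac{7056 + 25}{4} = \left(- \frac{1}{4}\right) 7081 = - \frac{7081}{4} \approx -1770.3$)
$\frac{F{\left(-114,-197 \right)} + 28184}{P{\left(R{\left(-9,13 \right)} \right)} + L} = \frac{\left(2 - 197\right)^{2} + 28184}{\left(-3 + 15\right) - \frac{7081}{4}} = \frac{\left(-195\right)^{2} + 28184}{12 - \frac{7081}{4}} = \frac{38025 + 28184}{- \frac{7033}{4}} = 66209 \left(- \frac{4}{7033}\right) = - \frac{20372}{541}$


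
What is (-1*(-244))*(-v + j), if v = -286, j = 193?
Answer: 116876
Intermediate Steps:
(-1*(-244))*(-v + j) = (-1*(-244))*(-1*(-286) + 193) = 244*(286 + 193) = 244*479 = 116876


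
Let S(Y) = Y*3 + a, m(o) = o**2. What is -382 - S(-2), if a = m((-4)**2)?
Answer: -632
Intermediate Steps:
a = 256 (a = ((-4)**2)**2 = 16**2 = 256)
S(Y) = 256 + 3*Y (S(Y) = Y*3 + 256 = 3*Y + 256 = 256 + 3*Y)
-382 - S(-2) = -382 - (256 + 3*(-2)) = -382 - (256 - 6) = -382 - 1*250 = -382 - 250 = -632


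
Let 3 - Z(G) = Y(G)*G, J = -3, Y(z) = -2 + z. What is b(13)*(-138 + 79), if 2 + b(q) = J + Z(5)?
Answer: 1003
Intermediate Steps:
Z(G) = 3 - G*(-2 + G) (Z(G) = 3 - (-2 + G)*G = 3 - G*(-2 + G))
b(q) = -17 (b(q) = -2 + (-3 + (3 - 1*5*(-2 + 5))) = -2 + (-3 + (3 - 1*5*3)) = -2 + (-3 + (3 - 15)) = -2 + (-3 - 12) = -2 - 15 = -17)
b(13)*(-138 + 79) = -17*(-138 + 79) = -17*(-59) = 1003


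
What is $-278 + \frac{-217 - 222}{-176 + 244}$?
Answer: $- \frac{19343}{68} \approx -284.46$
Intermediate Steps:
$-278 + \frac{-217 - 222}{-176 + 244} = -278 - \frac{439}{68} = - \frac{19343}{68}$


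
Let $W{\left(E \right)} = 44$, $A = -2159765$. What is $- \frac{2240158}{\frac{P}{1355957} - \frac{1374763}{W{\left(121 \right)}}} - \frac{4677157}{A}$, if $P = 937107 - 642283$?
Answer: $\frac{59475363087838578351}{805206412676496055} \approx 73.864$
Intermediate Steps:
$P = 294824$
$- \frac{2240158}{\frac{P}{1355957} - \frac{1374763}{W{\left(121 \right)}}} - \frac{4677157}{A} = - \frac{2240158}{\frac{294824}{1355957} - \frac{1374763}{44}} - \frac{4677157}{-2159765} = - \frac{2240158}{294824 \cdot \frac{1}{1355957} - \frac{1374763}{44}} - - \frac{4677157}{2159765} = - \frac{2240158}{\frac{294824}{1355957} - \frac{1374763}{44}} + \frac{4677157}{2159765} = - \frac{2240158}{- \frac{1864106540935}{59662108}} + \frac{4677157}{2159765} = \left(-2240158\right) \left(- \frac{59662108}{1864106540935}\right) + \frac{4677157}{2159765} = \frac{133652548533064}{1864106540935} + \frac{4677157}{2159765} = \frac{59475363087838578351}{805206412676496055}$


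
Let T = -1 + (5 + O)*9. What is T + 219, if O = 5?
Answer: 308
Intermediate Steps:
T = 89 (T = -1 + (5 + 5)*9 = -1 + 10*9 = -1 + 90 = 89)
T + 219 = 89 + 219 = 308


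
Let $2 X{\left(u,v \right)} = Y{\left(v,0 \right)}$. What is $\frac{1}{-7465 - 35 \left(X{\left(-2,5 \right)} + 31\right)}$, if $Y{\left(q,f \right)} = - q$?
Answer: $- \frac{2}{16925} \approx -0.00011817$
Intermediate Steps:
$X{\left(u,v \right)} = - \frac{v}{2}$ ($X{\left(u,v \right)} = \frac{\left(-1\right) v}{2} = - \frac{v}{2}$)
$\frac{1}{-7465 - 35 \left(X{\left(-2,5 \right)} + 31\right)} = \frac{1}{-7465 - 35 \left(\left(- \frac{1}{2}\right) 5 + 31\right)} = \frac{1}{-7465 - 35 \left(- \frac{5}{2} + 31\right)} = \frac{1}{-7465 - 35 \cdot \frac{57}{2}} = \frac{1}{-7465 - \frac{1995}{2}} = \frac{1}{- \frac{16925}{2}} = - \frac{2}{16925}$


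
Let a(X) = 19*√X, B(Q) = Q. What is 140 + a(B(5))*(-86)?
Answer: 140 - 1634*√5 ≈ -3513.7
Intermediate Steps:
140 + a(B(5))*(-86) = 140 + (19*√5)*(-86) = 140 - 1634*√5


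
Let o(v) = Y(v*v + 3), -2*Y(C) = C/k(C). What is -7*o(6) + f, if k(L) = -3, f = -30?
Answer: -151/2 ≈ -75.500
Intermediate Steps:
Y(C) = C/6 (Y(C) = -C/(2*(-3)) = -C*(-1)/(2*3) = -(-1)*C/6 = C/6)
o(v) = 1/2 + v**2/6 (o(v) = (v*v + 3)/6 = (v**2 + 3)/6 = (3 + v**2)/6 = 1/2 + v**2/6)
-7*o(6) + f = -7*(1/2 + (1/6)*6**2) - 30 = -7*(1/2 + (1/6)*36) - 30 = -7*(1/2 + 6) - 30 = -7*13/2 - 30 = -91/2 - 30 = -151/2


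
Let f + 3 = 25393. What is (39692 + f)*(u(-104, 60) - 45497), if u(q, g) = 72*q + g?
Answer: -3444464850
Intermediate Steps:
u(q, g) = g + 72*q
f = 25390 (f = -3 + 25393 = 25390)
(39692 + f)*(u(-104, 60) - 45497) = (39692 + 25390)*((60 + 72*(-104)) - 45497) = 65082*((60 - 7488) - 45497) = 65082*(-7428 - 45497) = 65082*(-52925) = -3444464850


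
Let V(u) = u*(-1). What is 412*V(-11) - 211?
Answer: 4321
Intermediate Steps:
V(u) = -u
412*V(-11) - 211 = 412*(-1*(-11)) - 211 = 412*11 - 211 = 4532 - 211 = 4321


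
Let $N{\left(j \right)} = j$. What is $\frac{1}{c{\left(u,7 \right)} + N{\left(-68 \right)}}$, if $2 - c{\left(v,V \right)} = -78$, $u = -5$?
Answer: $\frac{1}{12} \approx 0.083333$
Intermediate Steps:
$c{\left(v,V \right)} = 80$ ($c{\left(v,V \right)} = 2 - -78 = 2 + 78 = 80$)
$\frac{1}{c{\left(u,7 \right)} + N{\left(-68 \right)}} = \frac{1}{80 - 68} = \frac{1}{12}$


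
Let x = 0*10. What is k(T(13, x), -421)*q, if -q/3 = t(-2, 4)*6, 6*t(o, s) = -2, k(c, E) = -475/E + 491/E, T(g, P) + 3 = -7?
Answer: -96/421 ≈ -0.22803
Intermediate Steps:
x = 0
T(g, P) = -10 (T(g, P) = -3 - 7 = -10)
k(c, E) = 16/E
t(o, s) = -1/3 (t(o, s) = (1/6)*(-2) = -1/3)
q = 6 (q = -(-1)*6 = -3*(-2) = 6)
k(T(13, x), -421)*q = (16/(-421))*6 = (16*(-1/421))*6 = -16/421*6 = -96/421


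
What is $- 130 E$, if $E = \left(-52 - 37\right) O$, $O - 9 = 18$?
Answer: $312390$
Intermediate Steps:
$O = 27$ ($O = 9 + 18 = 27$)
$E = -2403$ ($E = \left(-52 - 37\right) 27 = \left(-89\right) 27 = -2403$)
$- 130 E = \left(-130\right) \left(-2403\right) = 312390$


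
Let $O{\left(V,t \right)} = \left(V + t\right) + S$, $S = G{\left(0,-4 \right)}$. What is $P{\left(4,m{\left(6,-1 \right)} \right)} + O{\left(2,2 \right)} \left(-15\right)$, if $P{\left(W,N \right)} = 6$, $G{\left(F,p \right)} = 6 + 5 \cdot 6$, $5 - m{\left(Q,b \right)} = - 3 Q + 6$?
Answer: $-594$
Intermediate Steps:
$m{\left(Q,b \right)} = -1 + 3 Q$ ($m{\left(Q,b \right)} = 5 - \left(- 3 Q + 6\right) = 5 - \left(6 - 3 Q\right) = 5 + \left(-6 + 3 Q\right) = -1 + 3 Q$)
$G{\left(F,p \right)} = 36$ ($G{\left(F,p \right)} = 6 + 30 = 36$)
$S = 36$
$O{\left(V,t \right)} = 36 + V + t$ ($O{\left(V,t \right)} = \left(V + t\right) + 36 = 36 + V + t$)
$P{\left(4,m{\left(6,-1 \right)} \right)} + O{\left(2,2 \right)} \left(-15\right) = 6 + \left(36 + 2 + 2\right) \left(-15\right) = 6 + 40 \left(-15\right) = 6 - 600 = -594$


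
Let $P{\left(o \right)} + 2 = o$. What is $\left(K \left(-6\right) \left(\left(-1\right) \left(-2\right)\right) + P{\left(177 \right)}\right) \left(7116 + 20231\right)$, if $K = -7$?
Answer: $7082873$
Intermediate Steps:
$P{\left(o \right)} = -2 + o$
$\left(K \left(-6\right) \left(\left(-1\right) \left(-2\right)\right) + P{\left(177 \right)}\right) \left(7116 + 20231\right) = \left(\left(-7\right) \left(-6\right) \left(\left(-1\right) \left(-2\right)\right) + \left(-2 + 177\right)\right) \left(7116 + 20231\right) = \left(42 \cdot 2 + 175\right) 27347 = \left(84 + 175\right) 27347 = 259 \cdot 27347 = 7082873$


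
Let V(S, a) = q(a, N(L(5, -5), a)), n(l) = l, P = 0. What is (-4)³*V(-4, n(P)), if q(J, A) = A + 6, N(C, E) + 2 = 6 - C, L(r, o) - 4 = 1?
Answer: -320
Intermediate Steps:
L(r, o) = 5 (L(r, o) = 4 + 1 = 5)
N(C, E) = 4 - C (N(C, E) = -2 + (6 - C) = 4 - C)
q(J, A) = 6 + A
V(S, a) = 5 (V(S, a) = 6 + (4 - 1*5) = 6 + (4 - 5) = 6 - 1 = 5)
(-4)³*V(-4, n(P)) = (-4)³*5 = -64*5 = -320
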